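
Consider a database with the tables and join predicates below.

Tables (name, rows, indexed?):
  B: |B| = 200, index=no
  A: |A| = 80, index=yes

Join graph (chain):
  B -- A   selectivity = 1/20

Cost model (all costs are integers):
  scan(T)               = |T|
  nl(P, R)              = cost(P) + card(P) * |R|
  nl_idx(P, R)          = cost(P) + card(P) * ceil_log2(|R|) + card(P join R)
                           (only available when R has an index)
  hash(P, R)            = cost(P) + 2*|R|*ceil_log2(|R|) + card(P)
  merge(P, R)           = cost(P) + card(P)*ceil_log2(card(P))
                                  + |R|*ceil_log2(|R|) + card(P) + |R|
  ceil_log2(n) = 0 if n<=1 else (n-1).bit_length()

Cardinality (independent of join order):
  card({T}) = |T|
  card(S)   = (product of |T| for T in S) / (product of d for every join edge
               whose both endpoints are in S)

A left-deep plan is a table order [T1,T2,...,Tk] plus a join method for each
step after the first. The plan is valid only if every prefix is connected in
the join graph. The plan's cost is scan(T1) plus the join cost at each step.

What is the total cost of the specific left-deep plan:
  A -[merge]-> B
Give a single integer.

step 1: scan A: cost=80, card=80
step 2: join B via merge
    card(P join B) = 80*200/(20) = 800
    cost = 80 + 80*7 + 200*8 + 80 + 200 = 2520

2520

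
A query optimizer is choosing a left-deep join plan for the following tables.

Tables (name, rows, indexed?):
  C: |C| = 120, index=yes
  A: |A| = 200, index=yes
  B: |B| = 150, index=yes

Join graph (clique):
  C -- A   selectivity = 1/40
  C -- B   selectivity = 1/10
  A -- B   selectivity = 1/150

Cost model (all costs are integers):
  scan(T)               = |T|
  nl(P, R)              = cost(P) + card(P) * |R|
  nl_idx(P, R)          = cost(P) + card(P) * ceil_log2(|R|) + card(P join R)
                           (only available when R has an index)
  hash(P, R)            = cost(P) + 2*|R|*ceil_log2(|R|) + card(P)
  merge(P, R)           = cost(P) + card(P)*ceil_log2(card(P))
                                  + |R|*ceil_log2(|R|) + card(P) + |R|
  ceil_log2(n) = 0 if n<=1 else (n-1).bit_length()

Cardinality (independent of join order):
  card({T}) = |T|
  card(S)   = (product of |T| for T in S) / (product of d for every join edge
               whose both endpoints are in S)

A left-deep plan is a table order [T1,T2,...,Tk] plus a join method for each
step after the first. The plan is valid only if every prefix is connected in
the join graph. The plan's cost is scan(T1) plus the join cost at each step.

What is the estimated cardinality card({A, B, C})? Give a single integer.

60

Tables in S: A(200), B(150), C(120)
Edges inside S: C-A(d=40), C-B(d=10), A-B(d=150)
numerator = 200 * 150 * 120 = 3600000
denominator = 40 * 10 * 150 = 60000
card(S) = 3600000 / 60000 = 60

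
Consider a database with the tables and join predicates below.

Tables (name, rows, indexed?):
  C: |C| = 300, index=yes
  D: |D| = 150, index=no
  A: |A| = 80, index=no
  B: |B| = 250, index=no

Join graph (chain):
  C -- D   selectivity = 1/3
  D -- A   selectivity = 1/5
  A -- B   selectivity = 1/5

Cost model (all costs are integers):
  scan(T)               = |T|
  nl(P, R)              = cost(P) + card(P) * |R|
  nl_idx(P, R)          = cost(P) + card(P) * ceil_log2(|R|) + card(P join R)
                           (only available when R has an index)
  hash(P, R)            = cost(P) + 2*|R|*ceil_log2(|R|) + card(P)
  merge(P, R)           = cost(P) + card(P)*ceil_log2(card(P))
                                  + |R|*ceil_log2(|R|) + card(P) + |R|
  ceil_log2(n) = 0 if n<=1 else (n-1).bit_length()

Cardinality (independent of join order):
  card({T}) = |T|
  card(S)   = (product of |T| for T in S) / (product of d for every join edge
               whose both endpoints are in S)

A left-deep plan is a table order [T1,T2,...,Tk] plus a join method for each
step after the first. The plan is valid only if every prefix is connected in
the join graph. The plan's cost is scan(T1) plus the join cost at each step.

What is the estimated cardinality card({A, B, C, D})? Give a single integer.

Tables in S: A(80), B(250), C(300), D(150)
Edges inside S: C-D(d=3), D-A(d=5), A-B(d=5)
numerator = 80 * 250 * 300 * 150 = 900000000
denominator = 3 * 5 * 5 = 75
card(S) = 900000000 / 75 = 12000000

12000000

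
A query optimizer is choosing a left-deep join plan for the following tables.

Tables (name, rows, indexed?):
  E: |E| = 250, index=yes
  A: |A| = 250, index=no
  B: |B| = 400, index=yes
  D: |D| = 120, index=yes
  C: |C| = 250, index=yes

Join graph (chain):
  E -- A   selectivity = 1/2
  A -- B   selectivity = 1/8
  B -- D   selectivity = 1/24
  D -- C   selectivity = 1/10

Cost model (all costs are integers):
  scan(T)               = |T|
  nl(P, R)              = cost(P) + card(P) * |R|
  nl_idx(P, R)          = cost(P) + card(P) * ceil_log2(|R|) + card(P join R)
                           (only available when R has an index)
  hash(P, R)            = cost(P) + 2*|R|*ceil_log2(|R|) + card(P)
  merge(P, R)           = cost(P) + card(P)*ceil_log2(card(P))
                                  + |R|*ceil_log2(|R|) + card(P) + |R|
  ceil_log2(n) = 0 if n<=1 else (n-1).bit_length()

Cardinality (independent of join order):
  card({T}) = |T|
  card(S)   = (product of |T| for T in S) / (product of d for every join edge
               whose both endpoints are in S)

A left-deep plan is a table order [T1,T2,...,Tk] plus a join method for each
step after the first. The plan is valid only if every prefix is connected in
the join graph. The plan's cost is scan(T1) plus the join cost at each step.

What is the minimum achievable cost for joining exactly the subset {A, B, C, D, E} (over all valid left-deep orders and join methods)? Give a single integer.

1628980

Selinger DP over subsets of {A,B,C,D,E}:
  {E}: scan cost=250, card=250
  {A}: scan cost=250, card=250
  {B}: scan cost=400, card=400
  {D}: scan cost=120, card=120
  {C}: scan cost=250, card=250
  {AE}: card=31250; try (E,hash)→4500, (A,hash)→4500, (E,merge)→4750, (A,merge)→4750, (E,nl_idx)→33500, (E,nl)→62750 …(+1); best=4500 via (E,hash)
  {AB}: card=12500; try (A,hash)→4800, (B,merge)→6500, (A,merge)→6650, (B,hash)→7700, (B,nl_idx)→15000, (B,nl)→100250 …(+1); best=4800 via (A,hash)
  {BD}: card=2000; try (D,hash)→2480, (B,nl_idx)→3200, (B,merge)→5080, (D,nl_idx)→5200, (D,merge)→5360, (B,hash)→7440 …(+2); best=2480 via (D,hash)
  {CD}: card=3000; try (D,hash)→2180, (C,merge)→3330, (D,merge)→3460, (C,nl_idx)→4080, (C,hash)→4240, (D,nl_idx)→5000 …(+2); best=2180 via (D,hash)
  {ABE}: card=1562500; try (E,hash)→21300, (B,hash)→42950, (E,merge)→194550, (B,merge)→508500, (E,nl_idx)→1667300, (B,nl_idx)→1848250 …(+2); best=21300 via (E,hash)
  {ABD}: card=62500; try (A,hash)→8480, (D,hash)→18980, (A,merge)→28730, (D,nl_idx)→154800, (D,merge)→193260, (A,nl)→502480 …(+1); best=8480 via (A,hash)
  {BCD}: card=50000; try (C,hash)→8480, (B,hash)→12380, (C,merge)→28730, (B,merge)→45180, (C,nl_idx)→68480, (B,nl_idx)→79180 …(+2); best=8480 via (C,hash)
  {ABDE}: card=7812500; try (E,hash)→74980, (E,merge)→1073230, (D,hash)→1585480, (E,nl_idx)→8320980, (E,nl)→15633480, (D,nl_idx)→18771300 …(+2); best=74980 via (E,hash)
  {ABCD}: card=1562500; try (A,hash)→62480, (C,hash)→74980, (A,merge)→860730, (C,merge)→1073230, (C,nl_idx)→2070980, (A,nl)→12508480 …(+1); best=62480 via (A,hash)
  {ABCDE}: card=195312500; try (E,hash)→1628980, (C,hash)→7891480, (E,merge)→34439730, (C,merge)→187577230, (E,nl_idx)→207874980, (C,nl_idx)→257887480 …(+2); best=1628980 via (E,hash)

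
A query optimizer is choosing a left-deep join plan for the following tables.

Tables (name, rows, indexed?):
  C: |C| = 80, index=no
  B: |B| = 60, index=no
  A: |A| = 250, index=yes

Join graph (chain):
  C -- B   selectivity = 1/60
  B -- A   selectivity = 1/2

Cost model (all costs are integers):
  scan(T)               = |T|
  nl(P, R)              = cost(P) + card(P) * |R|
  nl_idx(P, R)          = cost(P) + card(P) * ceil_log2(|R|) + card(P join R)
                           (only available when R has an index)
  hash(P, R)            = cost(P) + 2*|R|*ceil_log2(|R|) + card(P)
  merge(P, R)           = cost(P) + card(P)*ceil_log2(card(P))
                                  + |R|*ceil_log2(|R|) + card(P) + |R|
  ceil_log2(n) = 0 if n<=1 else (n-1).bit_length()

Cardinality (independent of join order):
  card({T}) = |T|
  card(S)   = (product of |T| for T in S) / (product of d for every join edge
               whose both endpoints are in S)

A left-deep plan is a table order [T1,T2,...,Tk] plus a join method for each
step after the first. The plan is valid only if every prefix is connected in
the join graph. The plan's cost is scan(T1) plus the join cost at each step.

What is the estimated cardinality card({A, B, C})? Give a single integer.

Tables in S: A(250), B(60), C(80)
Edges inside S: C-B(d=60), B-A(d=2)
numerator = 250 * 60 * 80 = 1200000
denominator = 60 * 2 = 120
card(S) = 1200000 / 120 = 10000

10000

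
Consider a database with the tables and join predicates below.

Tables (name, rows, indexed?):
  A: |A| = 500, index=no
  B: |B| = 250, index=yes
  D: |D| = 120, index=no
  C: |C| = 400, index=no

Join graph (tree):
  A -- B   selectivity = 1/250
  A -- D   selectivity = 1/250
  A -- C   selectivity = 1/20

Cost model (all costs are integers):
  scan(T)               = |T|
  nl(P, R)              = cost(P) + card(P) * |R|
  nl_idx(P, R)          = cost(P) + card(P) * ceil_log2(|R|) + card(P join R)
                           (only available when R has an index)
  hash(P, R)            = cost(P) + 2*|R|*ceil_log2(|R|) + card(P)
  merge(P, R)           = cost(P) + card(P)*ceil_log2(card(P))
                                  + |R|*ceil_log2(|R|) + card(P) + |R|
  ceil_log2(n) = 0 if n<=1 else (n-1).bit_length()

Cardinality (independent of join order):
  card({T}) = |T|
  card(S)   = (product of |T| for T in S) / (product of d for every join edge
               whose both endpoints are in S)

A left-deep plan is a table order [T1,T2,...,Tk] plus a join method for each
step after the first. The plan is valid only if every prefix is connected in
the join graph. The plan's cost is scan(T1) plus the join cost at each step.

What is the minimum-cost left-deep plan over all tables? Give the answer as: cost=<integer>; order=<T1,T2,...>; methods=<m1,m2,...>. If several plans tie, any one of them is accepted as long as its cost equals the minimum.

Selinger DP (subsets sized 1..n):
  {A}: scan cost=500, card=500
  {B}: scan cost=250, card=250
  {D}: scan cost=120, card=120
  {C}: scan cost=400, card=400
  {AB}: card=500; try (B,hash)→5000, (B,nl_idx)→5000, (A,merge)→7500, (B,merge)→7750, (A,hash)→9500, (A,nl)→125250 …(+1); best=5000 via (B,hash)
  {AD}: card=240; try (D,hash)→2680, (A,merge)→6080, (D,merge)→6460, (A,hash)→9240, (A,nl)→60120, (D,nl)→60500; best=2680 via (D,hash)
  {AC}: card=10000; try (C,hash)→8200, (A,merge)→9400, (C,merge)→9500, (A,hash)→9800, (A,nl)→200400, (C,nl)→200500; best=8200 via (C,hash)
  {ABD}: card=240; try (B,nl_idx)→4840, (B,hash)→6920, (B,merge)→7090, (D,hash)→7180, (D,merge)→10960, (B,nl)→62680 …(+1); best=4840 via (B,nl_idx)
  {ABC}: card=10000; try (C,hash)→12700, (C,merge)→14000, (B,hash)→22200, (B,nl_idx)→98200, (B,merge)→160450, (C,nl)→205000 …(+1); best=12700 via (C,hash)
  {ACD}: card=4800; try (C,merge)→8840, (C,hash)→10120, (D,hash)→19880, (C,nl)→98680, (D,merge)→159160, (D,nl)→1208200; best=8840 via (C,merge)
  {ABCD}: card=4800; try (C,merge)→11000, (C,hash)→12280, (B,hash)→17640, (D,hash)→24380, (B,nl_idx)→52040, (B,merge)→78290 …(+4); best=11000 via (C,merge)

cost=11000; order=A,D,B,C; methods=hash,nl_idx,merge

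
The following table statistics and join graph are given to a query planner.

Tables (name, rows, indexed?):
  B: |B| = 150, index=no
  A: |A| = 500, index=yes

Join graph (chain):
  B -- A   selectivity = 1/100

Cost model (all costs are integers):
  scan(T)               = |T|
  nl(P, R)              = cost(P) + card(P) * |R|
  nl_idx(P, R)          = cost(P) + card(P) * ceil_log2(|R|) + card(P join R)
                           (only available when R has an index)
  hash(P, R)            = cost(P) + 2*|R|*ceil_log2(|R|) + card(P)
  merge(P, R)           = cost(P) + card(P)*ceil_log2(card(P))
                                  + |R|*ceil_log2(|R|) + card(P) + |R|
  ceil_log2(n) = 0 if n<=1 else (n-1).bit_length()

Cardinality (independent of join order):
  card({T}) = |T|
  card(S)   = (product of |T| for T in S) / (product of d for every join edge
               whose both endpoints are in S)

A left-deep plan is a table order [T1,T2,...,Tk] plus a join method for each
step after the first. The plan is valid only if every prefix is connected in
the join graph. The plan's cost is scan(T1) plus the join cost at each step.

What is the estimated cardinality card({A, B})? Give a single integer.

750

Tables in S: A(500), B(150)
Edges inside S: B-A(d=100)
numerator = 500 * 150 = 75000
denominator = 100 = 100
card(S) = 75000 / 100 = 750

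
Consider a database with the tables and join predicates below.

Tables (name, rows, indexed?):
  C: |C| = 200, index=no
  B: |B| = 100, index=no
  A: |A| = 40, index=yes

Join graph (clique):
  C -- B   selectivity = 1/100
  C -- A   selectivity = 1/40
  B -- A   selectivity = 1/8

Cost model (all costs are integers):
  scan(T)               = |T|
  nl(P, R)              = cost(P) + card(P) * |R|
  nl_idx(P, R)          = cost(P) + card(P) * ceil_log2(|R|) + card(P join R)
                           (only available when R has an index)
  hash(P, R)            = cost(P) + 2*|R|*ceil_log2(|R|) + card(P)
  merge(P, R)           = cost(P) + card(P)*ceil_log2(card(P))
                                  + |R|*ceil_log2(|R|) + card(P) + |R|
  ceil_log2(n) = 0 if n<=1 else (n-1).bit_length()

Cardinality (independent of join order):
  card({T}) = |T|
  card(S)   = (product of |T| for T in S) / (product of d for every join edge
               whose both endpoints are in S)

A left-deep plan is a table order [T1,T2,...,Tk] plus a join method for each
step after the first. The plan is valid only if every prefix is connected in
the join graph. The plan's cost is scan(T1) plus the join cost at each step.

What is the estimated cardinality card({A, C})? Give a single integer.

Tables in S: A(40), C(200)
Edges inside S: C-A(d=40)
numerator = 40 * 200 = 8000
denominator = 40 = 40
card(S) = 8000 / 40 = 200

200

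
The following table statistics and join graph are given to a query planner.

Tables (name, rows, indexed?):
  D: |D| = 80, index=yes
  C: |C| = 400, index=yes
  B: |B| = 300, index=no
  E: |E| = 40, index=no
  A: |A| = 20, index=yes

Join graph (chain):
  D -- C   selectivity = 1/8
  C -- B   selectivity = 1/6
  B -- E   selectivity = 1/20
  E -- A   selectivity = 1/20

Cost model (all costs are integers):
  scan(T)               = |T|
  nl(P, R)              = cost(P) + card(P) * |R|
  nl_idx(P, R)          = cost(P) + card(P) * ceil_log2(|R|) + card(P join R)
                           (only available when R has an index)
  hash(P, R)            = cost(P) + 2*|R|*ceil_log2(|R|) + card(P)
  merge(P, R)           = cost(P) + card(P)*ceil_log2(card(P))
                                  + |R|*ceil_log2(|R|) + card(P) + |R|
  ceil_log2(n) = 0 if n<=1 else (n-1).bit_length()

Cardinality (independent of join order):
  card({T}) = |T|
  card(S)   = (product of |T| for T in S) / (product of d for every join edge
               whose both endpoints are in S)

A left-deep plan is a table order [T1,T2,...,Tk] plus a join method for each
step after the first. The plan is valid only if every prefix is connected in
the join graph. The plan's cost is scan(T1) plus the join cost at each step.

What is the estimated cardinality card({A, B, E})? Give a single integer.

Tables in S: A(20), B(300), E(40)
Edges inside S: B-E(d=20), E-A(d=20)
numerator = 20 * 300 * 40 = 240000
denominator = 20 * 20 = 400
card(S) = 240000 / 400 = 600

600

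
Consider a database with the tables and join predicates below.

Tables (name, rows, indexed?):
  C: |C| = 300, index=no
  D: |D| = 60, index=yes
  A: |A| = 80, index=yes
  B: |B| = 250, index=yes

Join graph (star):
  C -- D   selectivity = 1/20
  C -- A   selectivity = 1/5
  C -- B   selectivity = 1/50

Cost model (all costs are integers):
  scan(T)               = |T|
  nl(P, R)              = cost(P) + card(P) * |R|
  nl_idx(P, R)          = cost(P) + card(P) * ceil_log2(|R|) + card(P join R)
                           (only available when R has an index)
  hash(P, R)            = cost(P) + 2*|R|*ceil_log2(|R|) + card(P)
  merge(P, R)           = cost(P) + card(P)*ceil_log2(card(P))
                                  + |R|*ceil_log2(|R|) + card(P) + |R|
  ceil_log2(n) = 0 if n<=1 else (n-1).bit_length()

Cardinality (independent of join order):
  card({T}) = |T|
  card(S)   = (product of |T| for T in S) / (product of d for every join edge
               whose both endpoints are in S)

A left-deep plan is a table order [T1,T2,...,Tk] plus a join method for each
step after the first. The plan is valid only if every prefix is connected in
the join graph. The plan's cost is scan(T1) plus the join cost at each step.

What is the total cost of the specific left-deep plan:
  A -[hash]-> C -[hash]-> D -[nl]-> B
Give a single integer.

step 1: scan A: cost=80, card=80
step 2: join C via hash
    card(P join C) = 80*300/(5) = 4800
    cost = 80 + 2*300*9 + 80 = 5560
step 3: join D via hash
    card(P join D) = 4800*60/(20) = 14400
    cost = 5560 + 2*60*6 + 4800 = 11080
step 4: join B via nl
    card(P join B) = 14400*250/(50) = 72000
    cost = 11080 + 14400*250 = 3611080

3611080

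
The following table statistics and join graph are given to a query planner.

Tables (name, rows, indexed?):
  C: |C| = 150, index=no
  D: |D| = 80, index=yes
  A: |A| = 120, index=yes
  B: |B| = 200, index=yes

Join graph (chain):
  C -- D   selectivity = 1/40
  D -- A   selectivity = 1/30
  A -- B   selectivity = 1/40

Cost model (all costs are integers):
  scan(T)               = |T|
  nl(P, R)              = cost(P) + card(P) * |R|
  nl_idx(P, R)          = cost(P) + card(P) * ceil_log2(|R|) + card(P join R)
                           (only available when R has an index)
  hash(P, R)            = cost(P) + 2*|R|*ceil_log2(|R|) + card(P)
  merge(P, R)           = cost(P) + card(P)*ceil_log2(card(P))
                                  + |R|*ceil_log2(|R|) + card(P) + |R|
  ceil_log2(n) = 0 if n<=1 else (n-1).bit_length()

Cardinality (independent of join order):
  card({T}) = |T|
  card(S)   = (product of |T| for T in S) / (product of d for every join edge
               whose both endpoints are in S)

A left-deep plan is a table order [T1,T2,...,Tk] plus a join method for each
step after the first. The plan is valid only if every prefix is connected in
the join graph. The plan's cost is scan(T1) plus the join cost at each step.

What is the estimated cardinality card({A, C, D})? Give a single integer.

Tables in S: A(120), C(150), D(80)
Edges inside S: C-D(d=40), D-A(d=30)
numerator = 120 * 150 * 80 = 1440000
denominator = 40 * 30 = 1200
card(S) = 1440000 / 1200 = 1200

1200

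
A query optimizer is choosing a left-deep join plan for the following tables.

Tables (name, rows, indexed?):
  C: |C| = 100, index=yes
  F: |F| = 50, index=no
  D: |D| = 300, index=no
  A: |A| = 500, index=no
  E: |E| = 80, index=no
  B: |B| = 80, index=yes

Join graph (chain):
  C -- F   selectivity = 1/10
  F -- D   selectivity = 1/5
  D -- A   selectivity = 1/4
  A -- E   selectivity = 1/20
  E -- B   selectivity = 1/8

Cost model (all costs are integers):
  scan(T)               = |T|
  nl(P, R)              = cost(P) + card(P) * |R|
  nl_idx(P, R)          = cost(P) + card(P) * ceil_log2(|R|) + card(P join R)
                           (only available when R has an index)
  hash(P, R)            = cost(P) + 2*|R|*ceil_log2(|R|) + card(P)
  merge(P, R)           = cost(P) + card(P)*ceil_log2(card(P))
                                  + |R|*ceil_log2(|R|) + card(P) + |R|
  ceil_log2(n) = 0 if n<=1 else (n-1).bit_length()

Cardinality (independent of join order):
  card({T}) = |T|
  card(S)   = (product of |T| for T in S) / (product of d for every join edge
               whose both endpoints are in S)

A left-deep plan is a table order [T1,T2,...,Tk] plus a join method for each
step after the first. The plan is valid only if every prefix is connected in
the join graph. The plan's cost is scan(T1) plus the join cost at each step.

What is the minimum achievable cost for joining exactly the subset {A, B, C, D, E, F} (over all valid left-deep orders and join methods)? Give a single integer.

Selinger DP over subsets of {A,B,C,D,E,F}:
  {C}: scan cost=100, card=100
  {F}: scan cost=50, card=50
  {D}: scan cost=300, card=300
  {A}: scan cost=500, card=500
  {E}: scan cost=80, card=80
  {B}: scan cost=80, card=80
  {CF}: card=500; try (F,hash)→800, (C,nl_idx)→900, (C,merge)→1200, (F,merge)→1250, (C,hash)→1500, (C,nl)→5050 …(+1); best=800 via (F,hash)
  {DF}: card=3000; try (F,hash)→1200, (D,merge)→3400, (F,merge)→3650, (D,hash)→5500, (D,nl)→15050, (F,nl)→15300; best=1200 via (F,hash)
  {AD}: card=37500; try (D,hash)→6400, (A,merge)→8300, (D,merge)→8500, (A,hash)→9600, (A,nl)→150300, (D,nl)→150500; best=6400 via (D,hash)
  {AE}: card=2000; try (E,hash)→2120, (A,merge)→5720, (E,merge)→6140, (A,hash)→9160, (A,nl)→40080, (E,nl)→40500; best=2120 via (E,hash)
  {BE}: card=800; try (E,hash)→1280, (B,hash)→1280, (E,merge)→1360, (B,merge)→1360, (B,nl_idx)→1440, (E,nl)→6480 …(+1); best=1280 via (E,hash)
  {CDF}: card=30000; try (C,hash)→5600, (D,hash)→6700, (D,merge)→8800, (C,merge)→41000, (C,nl_idx)→52200, (D,nl)→150800 …(+1); best=5600 via (C,hash)
  {ADF}: card=375000; try (A,hash)→13200, (F,hash)→44500, (A,merge)→45200, (F,merge)→644250, (A,nl)→1501200, (F,nl)→1881400; best=13200 via (A,hash)
  {ADE}: card=150000; try (D,hash)→9520, (D,merge)→29120, (E,hash)→45020, (D,nl)→602120, (E,merge)→644540, (E,nl)→3006400; best=9520 via (D,hash)
  {ABE}: card=20000; try (B,hash)→5240, (A,hash)→11080, (A,merge)→15080, (B,merge)→26760, (B,nl_idx)→36120, (B,nl)→162120 …(+1); best=5240 via (B,hash)
  {ACDF}: card=3750000; try (A,hash)→44600, (C,hash)→389600, (A,merge)→490600, (C,nl_idx)→6388200, (C,merge)→7514000, (A,nl)→15005600 …(+1); best=44600 via (A,hash)
  {ADEF}: card=1500000; try (F,hash)→160120, (E,hash)→389320, (F,merge)→2859870, (F,nl)→7509520, (E,merge)→7513840, (E,nl)→30013200; best=160120 via (F,hash)
  {ABDE}: card=1500000; try (D,hash)→30640, (B,hash)→160640, (D,merge)→328240, (B,nl_idx)→2559520, (B,merge)→2860160, (D,nl)→6005240 …(+1); best=30640 via (D,hash)
  {ACDEF}: card=15000000; try (C,hash)→1661520, (E,hash)→3795720, (C,nl_idx)→25660120, (C,merge)→33160920, (E,merge)→86295240, (C,nl)→150160120 …(+1); best=1661520 via (C,hash)
  {ABDEF}: card=15000000; try (F,hash)→1531240, (B,hash)→1661240, (B,nl_idx)→25660120, (F,merge)→33030990, (B,merge)→33160760, (F,nl)→75030640 …(+1); best=1531240 via (F,hash)
  {ABCDEF}: card=150000000; try (C,hash)→16532640, (B,hash)→16662640, (C,nl_idx)→256531240, (B,nl_idx)→256661520, (C,merge)→376532040, (B,merge)→376662160 …(+2); best=16532640 via (C,hash)

16532640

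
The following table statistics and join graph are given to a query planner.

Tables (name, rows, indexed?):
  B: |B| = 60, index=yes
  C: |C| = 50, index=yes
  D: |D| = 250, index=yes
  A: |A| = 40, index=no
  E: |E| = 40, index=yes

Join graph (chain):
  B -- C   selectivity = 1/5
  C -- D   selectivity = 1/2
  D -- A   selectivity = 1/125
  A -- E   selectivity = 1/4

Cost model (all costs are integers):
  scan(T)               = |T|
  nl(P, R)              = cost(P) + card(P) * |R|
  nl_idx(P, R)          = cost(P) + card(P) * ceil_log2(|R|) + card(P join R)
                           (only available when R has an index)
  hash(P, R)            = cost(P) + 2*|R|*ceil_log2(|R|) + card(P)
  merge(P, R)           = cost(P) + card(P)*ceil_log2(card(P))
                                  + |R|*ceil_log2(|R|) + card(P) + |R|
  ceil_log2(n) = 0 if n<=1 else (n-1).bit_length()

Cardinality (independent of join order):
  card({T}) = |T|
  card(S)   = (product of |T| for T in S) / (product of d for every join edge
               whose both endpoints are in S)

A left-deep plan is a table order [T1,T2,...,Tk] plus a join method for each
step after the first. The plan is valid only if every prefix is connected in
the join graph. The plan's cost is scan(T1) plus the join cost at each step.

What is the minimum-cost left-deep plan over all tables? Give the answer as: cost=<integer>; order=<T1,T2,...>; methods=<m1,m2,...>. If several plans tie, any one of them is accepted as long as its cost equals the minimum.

Selinger DP (subsets sized 1..n):
  {B}: scan cost=60, card=60
  {C}: scan cost=50, card=50
  {D}: scan cost=250, card=250
  {A}: scan cost=40, card=40
  {E}: scan cost=40, card=40
  {BC}: card=600; try (C,hash)→720, (B,hash)→820, (B,merge)→820, (C,merge)→830, (B,nl_idx)→950, (C,nl_idx)→1020 …(+2); best=720 via (C,hash)
  {CD}: card=6250; try (C,hash)→1100, (D,merge)→2650, (C,merge)→2850, (D,hash)→4100, (D,nl_idx)→6700, (C,nl_idx)→8000 …(+2); best=1100 via (C,hash)
  {AD}: card=80; try (D,nl_idx)→440, (A,hash)→980, (D,merge)→2570, (A,merge)→2780, (D,hash)→4080, (D,nl)→10040 …(+1); best=440 via (D,nl_idx)
  {AE}: card=400; try (E,hash)→560, (A,hash)→560, (E,merge)→600, (A,merge)→600, (E,nl_idx)→680, (E,nl)→1640 …(+1); best=560 via (E,hash)
  {BCD}: card=75000; try (D,hash)→5320, (B,hash)→8070, (D,merge)→9570, (D,nl_idx)→80520, (B,merge)→89020, (B,nl_idx)→113600 …(+2); best=5320 via (D,hash)
  {ACD}: card=2000; try (C,hash)→1120, (C,merge)→1430, (C,nl_idx)→2920, (C,nl)→4440, (A,hash)→7830, (A,merge)→88880 …(+1); best=1120 via (C,hash)
  {ADE}: card=800; try (E,hash)→1000, (E,merge)→1360, (E,nl_idx)→1720, (E,nl)→3640, (D,nl_idx)→4560, (D,hash)→4960 …(+2); best=1000 via (E,hash)
  {ABCD}: card=24000; try (B,hash)→3840, (B,merge)→25540, (B,nl_idx)→37120, (A,hash)→80800, (B,nl)→121120, (A,merge)→1355600 …(+1); best=3840 via (B,hash)
  {ACDE}: card=20000; try (C,hash)→2400, (E,hash)→3600, (C,merge)→10150, (E,merge)→25400, (C,nl_idx)→25800, (E,nl_idx)→33120 …(+2); best=2400 via (C,hash)
  {ABCDE}: card=240000; try (B,hash)→23120, (E,hash)→28320, (B,merge)→322820, (B,nl_idx)→362400, (E,nl_idx)→387840, (E,merge)→388120 …(+2); best=23120 via (B,hash)

cost=23120; order=A,D,E,C,B; methods=nl_idx,hash,hash,hash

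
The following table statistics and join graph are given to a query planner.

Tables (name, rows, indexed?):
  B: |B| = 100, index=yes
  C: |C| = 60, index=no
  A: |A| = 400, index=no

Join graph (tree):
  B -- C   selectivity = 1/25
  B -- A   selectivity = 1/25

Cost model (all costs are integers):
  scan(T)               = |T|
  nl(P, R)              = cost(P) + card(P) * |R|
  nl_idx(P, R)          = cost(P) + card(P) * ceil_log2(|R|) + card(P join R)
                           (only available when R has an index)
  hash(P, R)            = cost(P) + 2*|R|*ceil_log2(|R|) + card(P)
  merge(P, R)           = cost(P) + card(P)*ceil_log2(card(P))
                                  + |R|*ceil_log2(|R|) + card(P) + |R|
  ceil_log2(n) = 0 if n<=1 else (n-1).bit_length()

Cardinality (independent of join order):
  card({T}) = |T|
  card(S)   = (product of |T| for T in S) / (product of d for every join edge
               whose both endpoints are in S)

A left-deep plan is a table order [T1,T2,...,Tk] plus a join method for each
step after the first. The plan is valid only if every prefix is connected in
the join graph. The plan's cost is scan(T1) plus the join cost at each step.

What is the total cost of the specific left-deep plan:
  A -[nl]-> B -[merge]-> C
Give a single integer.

60020

step 1: scan A: cost=400, card=400
step 2: join B via nl
    card(P join B) = 400*100/(25) = 1600
    cost = 400 + 400*100 = 40400
step 3: join C via merge
    card(P join C) = 1600*60/(25) = 3840
    cost = 40400 + 1600*11 + 60*6 + 1600 + 60 = 60020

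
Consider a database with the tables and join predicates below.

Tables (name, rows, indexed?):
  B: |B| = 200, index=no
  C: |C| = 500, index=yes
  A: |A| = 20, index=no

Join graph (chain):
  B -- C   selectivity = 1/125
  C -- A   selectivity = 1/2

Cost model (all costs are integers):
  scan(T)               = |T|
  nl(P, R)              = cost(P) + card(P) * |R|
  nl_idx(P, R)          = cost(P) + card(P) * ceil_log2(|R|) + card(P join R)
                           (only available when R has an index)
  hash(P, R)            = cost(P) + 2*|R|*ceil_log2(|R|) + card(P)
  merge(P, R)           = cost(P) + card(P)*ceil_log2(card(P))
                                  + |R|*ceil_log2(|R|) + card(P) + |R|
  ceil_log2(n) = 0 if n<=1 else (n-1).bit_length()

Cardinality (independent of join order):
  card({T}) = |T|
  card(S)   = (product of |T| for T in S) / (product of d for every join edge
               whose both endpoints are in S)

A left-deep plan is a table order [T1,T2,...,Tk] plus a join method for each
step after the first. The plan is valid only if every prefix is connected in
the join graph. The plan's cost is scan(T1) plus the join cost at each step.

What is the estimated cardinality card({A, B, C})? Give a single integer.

Tables in S: A(20), B(200), C(500)
Edges inside S: B-C(d=125), C-A(d=2)
numerator = 20 * 200 * 500 = 2000000
denominator = 125 * 2 = 250
card(S) = 2000000 / 250 = 8000

8000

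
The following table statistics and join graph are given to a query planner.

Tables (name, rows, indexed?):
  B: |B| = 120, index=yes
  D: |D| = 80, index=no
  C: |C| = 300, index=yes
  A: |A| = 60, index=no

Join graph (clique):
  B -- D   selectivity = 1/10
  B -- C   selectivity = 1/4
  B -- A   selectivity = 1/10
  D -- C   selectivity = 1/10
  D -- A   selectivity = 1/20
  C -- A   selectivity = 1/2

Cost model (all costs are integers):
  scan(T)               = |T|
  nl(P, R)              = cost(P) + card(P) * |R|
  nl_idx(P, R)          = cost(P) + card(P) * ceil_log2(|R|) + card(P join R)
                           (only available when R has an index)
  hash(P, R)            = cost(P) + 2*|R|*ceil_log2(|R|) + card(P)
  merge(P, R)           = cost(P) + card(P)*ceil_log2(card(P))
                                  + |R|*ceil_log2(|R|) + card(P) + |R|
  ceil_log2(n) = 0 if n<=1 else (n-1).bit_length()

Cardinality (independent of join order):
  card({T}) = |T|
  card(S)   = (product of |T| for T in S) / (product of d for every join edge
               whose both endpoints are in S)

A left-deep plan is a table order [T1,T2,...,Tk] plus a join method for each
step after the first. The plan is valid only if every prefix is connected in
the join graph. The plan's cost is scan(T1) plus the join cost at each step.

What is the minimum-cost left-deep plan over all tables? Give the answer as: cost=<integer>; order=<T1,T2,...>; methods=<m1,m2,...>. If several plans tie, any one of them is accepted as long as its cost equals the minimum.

cost=6472; order=B,A,D,C; methods=hash,hash,nl_idx

Selinger DP (subsets sized 1..n):
  {B}: scan cost=120, card=120
  {D}: scan cost=80, card=80
  {C}: scan cost=300, card=300
  {A}: scan cost=60, card=60
  {BD}: card=960; try (D,hash)→1360, (B,nl_idx)→1600, (B,merge)→1680, (D,merge)→1720, (B,hash)→1840, (B,nl)→9680 …(+1); best=1360 via (D,hash)
  {BC}: card=9000; try (B,hash)→2280, (C,merge)→4080, (B,merge)→4260, (C,hash)→5640, (C,nl_idx)→10200, (B,nl_idx)→11400 …(+2); best=2280 via (B,hash)
  {AB}: card=720; try (A,hash)→960, (B,nl_idx)→1200, (B,merge)→1440, (A,merge)→1500, (B,hash)→1800, (B,nl)→7260 …(+1); best=960 via (A,hash)
  {CD}: card=2400; try (D,hash)→1720, (C,nl_idx)→3200, (C,merge)→3720, (D,merge)→3940, (C,hash)→5560, (C,nl)→24080 …(+1); best=1720 via (D,hash)
  {AD}: card=240; try (A,hash)→880, (D,merge)→1120, (A,merge)→1140, (D,hash)→1240, (D,nl)→4860, (A,nl)→4880; best=880 via (A,hash)
  {AC}: card=9000; try (A,hash)→1320, (C,merge)→3480, (A,merge)→3720, (C,hash)→5520, (C,nl_idx)→9600, (C,nl)→18060 …(+1); best=1320 via (A,hash)
  {BCD}: card=7200; try (B,hash)→5800, (C,hash)→7720, (D,hash)→12400, (C,merge)→14920, (C,nl_idx)→17200, (B,nl_idx)→25720 …(+5); best=5800 via (B,hash)
  {ABD}: card=288; try (D,hash)→2800, (B,hash)→2800, (B,nl_idx)→2848, (A,hash)→3040, (B,merge)→4000, (D,merge)→9520 …(+4); best=2800 via (D,hash)
  {ABC}: card=27000; try (C,hash)→7080, (C,merge)→11880, (B,hash)→12000, (A,hash)→12000, (C,nl_idx)→34440, (B,nl_idx)→91320 …(+5); best=7080 via (C,hash)
  {ACD}: card=3600; try (A,hash)→4840, (C,merge)→6040, (C,hash)→6520, (C,nl_idx)→6640, (D,hash)→11440, (A,merge)→33340 …(+4); best=4840 via (A,hash)
  {ABCD}: card=1080; try (C,nl_idx)→6472, (C,hash)→8488, (C,merge)→8680, (B,hash)→10120, (A,hash)→13720, (B,nl_idx)→31120 …(+8); best=6472 via (C,nl_idx)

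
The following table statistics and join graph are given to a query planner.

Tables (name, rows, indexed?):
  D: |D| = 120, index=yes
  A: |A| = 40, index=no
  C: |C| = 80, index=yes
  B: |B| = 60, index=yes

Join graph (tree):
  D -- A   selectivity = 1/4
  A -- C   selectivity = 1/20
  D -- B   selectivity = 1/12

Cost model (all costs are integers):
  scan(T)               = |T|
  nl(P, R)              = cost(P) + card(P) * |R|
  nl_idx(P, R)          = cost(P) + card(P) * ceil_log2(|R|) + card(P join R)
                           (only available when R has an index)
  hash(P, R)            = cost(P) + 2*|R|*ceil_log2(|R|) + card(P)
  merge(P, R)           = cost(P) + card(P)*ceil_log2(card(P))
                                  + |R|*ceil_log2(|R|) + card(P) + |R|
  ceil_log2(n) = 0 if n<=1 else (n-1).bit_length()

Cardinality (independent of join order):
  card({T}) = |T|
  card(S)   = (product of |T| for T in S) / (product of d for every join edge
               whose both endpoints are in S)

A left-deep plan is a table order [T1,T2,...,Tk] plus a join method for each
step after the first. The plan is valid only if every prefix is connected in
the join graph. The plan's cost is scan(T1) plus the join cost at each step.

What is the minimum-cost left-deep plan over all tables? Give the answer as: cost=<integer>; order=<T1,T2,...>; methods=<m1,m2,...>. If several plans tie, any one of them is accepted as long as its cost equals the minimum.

cost=7840; order=A,C,D,B; methods=nl_idx,hash,hash

Selinger DP (subsets sized 1..n):
  {D}: scan cost=120, card=120
  {A}: scan cost=40, card=40
  {C}: scan cost=80, card=80
  {B}: scan cost=60, card=60
  {AD}: card=1200; try (A,hash)→720, (D,merge)→1280, (A,merge)→1360, (D,nl_idx)→1520, (D,hash)→1760, (D,nl)→4840 …(+1); best=720 via (A,hash)
  {BD}: card=600; try (B,hash)→960, (D,nl_idx)→1080, (D,merge)→1440, (B,nl_idx)→1440, (B,merge)→1500, (D,hash)→1800 …(+2); best=960 via (B,hash)
  {AC}: card=160; try (C,nl_idx)→480, (A,hash)→640, (C,merge)→960, (A,merge)→1000, (C,hash)→1200, (C,nl)→3240 …(+1); best=480 via (C,nl_idx)
  {ACD}: card=4800; try (D,hash)→2320, (D,merge)→2880, (C,hash)→3040, (D,nl_idx)→6400, (C,nl_idx)→13920, (C,merge)→15760 …(+2); best=2320 via (D,hash)
  {ABD}: card=6000; try (A,hash)→2040, (B,hash)→2640, (A,merge)→7840, (B,nl_idx)→13920, (B,merge)→15540, (A,nl)→24960 …(+1); best=2040 via (A,hash)
  {ABCD}: card=24000; try (B,hash)→7840, (C,hash)→9160, (B,nl_idx)→55120, (C,nl_idx)→68040, (B,merge)→69940, (C,merge)→86680 …(+2); best=7840 via (B,hash)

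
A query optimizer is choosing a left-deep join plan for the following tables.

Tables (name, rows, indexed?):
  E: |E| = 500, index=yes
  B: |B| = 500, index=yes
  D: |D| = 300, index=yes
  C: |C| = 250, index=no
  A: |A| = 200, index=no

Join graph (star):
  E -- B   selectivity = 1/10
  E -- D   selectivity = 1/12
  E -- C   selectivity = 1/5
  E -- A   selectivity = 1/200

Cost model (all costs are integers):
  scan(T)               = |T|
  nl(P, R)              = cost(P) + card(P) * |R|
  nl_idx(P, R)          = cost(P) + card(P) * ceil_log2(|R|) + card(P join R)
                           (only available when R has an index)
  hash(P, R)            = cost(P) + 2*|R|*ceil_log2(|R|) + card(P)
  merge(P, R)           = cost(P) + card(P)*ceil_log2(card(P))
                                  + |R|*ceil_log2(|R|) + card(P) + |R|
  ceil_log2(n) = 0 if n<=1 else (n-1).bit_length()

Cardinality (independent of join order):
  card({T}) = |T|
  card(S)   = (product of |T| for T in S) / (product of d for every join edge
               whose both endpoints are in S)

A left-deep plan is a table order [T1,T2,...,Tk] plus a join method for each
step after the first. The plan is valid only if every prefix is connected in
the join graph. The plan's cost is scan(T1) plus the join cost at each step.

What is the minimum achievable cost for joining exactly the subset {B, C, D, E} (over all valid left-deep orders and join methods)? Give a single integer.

Selinger DP over subsets of {B,C,D,E}:
  {E}: scan cost=500, card=500
  {B}: scan cost=500, card=500
  {D}: scan cost=300, card=300
  {C}: scan cost=250, card=250
  {BE}: card=25000; try (E,hash)→10000, (B,hash)→10000, (E,merge)→10500, (B,merge)→10500, (E,nl_idx)→30000, (B,nl_idx)→30000 …(+2); best=10000 via (E,hash)
  {DE}: card=12500; try (D,hash)→6400, (E,merge)→8300, (D,merge)→8500, (E,hash)→9600, (E,nl_idx)→15500, (D,nl_idx)→17500 …(+2); best=6400 via (D,hash)
  {CE}: card=25000; try (C,hash)→5000, (E,merge)→7500, (C,merge)→7750, (E,hash)→9500, (E,nl_idx)→27500, (E,nl)→125250 …(+1); best=5000 via (C,hash)
  {BDE}: card=625000; try (B,hash)→27900, (D,hash)→40400, (B,merge)→198900, (D,merge)→413000, (B,nl_idx)→743900, (D,nl_idx)→860000 …(+2); best=27900 via (B,hash)
  {BCE}: card=1250000; try (C,hash)→39000, (B,hash)→39000, (B,merge)→410000, (C,merge)→412250, (B,nl_idx)→1480000, (C,nl)→6260000 …(+1); best=39000 via (C,hash)
  {CDE}: card=625000; try (C,hash)→22900, (D,hash)→35400, (C,merge)→196150, (D,merge)→408000, (D,nl_idx)→855000, (C,nl)→3131400 …(+1); best=22900 via (C,hash)
  {BCDE}: card=31250000; try (C,hash)→656900, (B,hash)→656900, (D,hash)→1294400, (B,merge)→13152900, (C,merge)→13155150, (D,merge)→27542000 …(+5); best=656900 via (C,hash)

656900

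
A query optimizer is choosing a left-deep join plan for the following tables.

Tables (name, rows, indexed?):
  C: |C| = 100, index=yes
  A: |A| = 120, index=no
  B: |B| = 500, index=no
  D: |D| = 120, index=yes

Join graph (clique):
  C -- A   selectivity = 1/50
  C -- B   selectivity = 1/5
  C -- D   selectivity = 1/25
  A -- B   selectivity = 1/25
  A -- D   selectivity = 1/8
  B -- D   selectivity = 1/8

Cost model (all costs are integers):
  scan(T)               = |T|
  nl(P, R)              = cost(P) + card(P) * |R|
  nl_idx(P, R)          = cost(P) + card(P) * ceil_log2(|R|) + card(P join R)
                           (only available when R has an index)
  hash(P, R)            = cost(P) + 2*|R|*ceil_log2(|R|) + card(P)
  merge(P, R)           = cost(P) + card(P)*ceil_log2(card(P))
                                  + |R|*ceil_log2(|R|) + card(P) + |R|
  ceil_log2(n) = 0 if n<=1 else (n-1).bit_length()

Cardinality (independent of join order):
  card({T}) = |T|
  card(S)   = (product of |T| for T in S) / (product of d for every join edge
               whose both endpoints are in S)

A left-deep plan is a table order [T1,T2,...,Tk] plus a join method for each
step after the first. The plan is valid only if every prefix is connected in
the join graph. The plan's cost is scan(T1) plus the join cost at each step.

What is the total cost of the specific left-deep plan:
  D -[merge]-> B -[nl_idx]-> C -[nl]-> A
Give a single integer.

step 1: scan D: cost=120, card=120
step 2: join B via merge
    card(P join B) = 120*500/(8) = 7500
    cost = 120 + 120*7 + 500*9 + 120 + 500 = 6080
step 3: join C via nl_idx
    card(P join C) = 7500*100/(5*25) = 6000
    cost = 6080 + 7500*7 + 6000 = 64580
step 4: join A via nl
    card(P join A) = 6000*120/(50*25*8) = 72
    cost = 64580 + 6000*120 = 784580

784580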